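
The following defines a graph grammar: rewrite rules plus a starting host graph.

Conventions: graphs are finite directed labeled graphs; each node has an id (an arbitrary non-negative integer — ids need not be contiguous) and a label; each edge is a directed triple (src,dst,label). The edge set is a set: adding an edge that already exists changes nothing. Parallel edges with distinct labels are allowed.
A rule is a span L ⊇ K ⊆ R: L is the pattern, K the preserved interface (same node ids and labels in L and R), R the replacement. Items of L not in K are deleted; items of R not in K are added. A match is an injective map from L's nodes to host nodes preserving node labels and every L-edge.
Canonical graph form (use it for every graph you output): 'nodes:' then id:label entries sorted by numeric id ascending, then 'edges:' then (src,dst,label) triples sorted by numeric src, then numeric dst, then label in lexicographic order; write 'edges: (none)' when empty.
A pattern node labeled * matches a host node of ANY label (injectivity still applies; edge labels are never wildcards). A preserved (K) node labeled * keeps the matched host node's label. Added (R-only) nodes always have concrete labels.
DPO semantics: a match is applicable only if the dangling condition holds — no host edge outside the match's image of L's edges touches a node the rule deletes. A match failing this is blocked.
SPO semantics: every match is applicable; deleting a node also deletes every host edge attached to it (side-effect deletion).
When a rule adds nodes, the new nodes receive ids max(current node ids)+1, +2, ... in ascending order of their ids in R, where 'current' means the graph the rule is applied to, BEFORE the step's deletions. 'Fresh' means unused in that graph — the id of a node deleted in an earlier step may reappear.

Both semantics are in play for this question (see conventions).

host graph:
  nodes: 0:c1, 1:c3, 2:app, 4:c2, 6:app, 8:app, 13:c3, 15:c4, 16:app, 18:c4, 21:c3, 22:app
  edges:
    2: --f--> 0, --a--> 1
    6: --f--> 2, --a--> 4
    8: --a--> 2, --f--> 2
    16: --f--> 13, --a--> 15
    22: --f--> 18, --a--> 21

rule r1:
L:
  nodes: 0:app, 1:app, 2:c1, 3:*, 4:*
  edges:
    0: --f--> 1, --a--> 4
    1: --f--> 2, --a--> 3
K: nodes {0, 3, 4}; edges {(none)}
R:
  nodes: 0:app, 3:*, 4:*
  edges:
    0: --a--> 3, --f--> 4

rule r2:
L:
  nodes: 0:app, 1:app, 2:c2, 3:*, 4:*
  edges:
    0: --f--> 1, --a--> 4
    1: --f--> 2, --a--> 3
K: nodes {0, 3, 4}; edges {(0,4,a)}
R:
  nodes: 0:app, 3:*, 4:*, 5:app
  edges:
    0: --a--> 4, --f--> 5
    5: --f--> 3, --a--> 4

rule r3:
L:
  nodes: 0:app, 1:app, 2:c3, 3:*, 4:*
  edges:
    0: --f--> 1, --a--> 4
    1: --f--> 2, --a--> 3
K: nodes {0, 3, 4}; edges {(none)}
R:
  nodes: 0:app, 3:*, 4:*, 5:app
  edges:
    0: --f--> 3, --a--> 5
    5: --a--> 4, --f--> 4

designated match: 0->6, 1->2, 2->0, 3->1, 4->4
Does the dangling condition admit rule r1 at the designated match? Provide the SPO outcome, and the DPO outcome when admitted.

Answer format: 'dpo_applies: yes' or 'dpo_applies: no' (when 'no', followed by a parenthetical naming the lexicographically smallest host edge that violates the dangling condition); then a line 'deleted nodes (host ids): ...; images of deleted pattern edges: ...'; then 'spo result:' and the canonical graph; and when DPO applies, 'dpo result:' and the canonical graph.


dpo_applies: no
(the rule deletes node 2, which keeps host edge (8,2,a) outside the match image — the dangling condition fails, DPO blocks; SPO proceeds and side-deletes such edges)
deleted nodes (host ids): 0, 2; images of deleted pattern edges: (2,0,f); (2,1,a); (6,2,f); (6,4,a)
spo result:
nodes: 1:c3, 4:c2, 6:app, 8:app, 13:c3, 15:c4, 16:app, 18:c4, 21:c3, 22:app
edges: (6,1,a); (6,4,f); (16,13,f); (16,15,a); (22,18,f); (22,21,a)


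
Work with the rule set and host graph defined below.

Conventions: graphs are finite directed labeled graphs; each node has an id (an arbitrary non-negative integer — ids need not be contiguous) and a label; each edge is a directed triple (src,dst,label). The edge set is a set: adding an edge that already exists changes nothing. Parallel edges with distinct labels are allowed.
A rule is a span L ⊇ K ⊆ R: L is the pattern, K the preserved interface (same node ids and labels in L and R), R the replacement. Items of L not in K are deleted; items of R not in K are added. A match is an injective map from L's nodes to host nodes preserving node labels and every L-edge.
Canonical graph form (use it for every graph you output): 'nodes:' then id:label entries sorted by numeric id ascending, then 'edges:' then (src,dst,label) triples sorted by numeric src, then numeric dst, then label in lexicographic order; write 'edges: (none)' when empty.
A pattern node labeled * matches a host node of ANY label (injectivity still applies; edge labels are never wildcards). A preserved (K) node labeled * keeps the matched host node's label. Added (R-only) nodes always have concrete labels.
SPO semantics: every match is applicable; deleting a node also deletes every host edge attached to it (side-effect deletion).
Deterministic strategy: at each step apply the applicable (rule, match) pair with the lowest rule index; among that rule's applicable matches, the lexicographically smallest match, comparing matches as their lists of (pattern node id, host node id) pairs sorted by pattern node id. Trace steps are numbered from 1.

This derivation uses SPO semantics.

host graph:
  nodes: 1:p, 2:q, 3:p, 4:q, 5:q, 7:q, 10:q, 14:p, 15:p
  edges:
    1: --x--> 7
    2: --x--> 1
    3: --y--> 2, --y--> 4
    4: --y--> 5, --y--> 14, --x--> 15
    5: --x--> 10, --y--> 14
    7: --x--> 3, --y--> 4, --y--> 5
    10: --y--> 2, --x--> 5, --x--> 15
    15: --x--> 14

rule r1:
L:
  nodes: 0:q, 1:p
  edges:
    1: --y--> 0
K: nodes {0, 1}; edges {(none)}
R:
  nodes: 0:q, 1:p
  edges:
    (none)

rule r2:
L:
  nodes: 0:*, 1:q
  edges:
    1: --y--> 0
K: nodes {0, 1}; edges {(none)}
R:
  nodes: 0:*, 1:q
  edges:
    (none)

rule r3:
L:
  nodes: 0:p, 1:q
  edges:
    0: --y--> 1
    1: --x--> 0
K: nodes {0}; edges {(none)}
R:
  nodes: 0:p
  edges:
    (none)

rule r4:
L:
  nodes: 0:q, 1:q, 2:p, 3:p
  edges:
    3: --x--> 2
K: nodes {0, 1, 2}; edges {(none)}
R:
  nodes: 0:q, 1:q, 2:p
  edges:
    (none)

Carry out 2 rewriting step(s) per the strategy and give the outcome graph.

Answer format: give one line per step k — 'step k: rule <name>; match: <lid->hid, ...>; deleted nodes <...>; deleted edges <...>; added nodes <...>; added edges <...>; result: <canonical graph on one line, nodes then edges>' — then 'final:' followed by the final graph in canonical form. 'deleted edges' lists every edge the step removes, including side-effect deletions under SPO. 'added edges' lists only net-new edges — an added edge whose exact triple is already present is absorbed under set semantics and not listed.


step 1: rule r1; match: 0->2, 1->3; deleted nodes (none); deleted edges (3,2,y); added nodes (none); added edges (none); result: nodes: 1:p, 2:q, 3:p, 4:q, 5:q, 7:q, 10:q, 14:p, 15:p edges: (1,7,x); (2,1,x); (3,4,y); (4,5,y); (4,14,y); (4,15,x); (5,10,x); (5,14,y); (7,3,x); (7,4,y); (7,5,y); (10,2,y); (10,5,x); (10,15,x); (15,14,x)
step 2: rule r1; match: 0->4, 1->3; deleted nodes (none); deleted edges (3,4,y); added nodes (none); added edges (none); result: nodes: 1:p, 2:q, 3:p, 4:q, 5:q, 7:q, 10:q, 14:p, 15:p edges: (1,7,x); (2,1,x); (4,5,y); (4,14,y); (4,15,x); (5,10,x); (5,14,y); (7,3,x); (7,4,y); (7,5,y); (10,2,y); (10,5,x); (10,15,x); (15,14,x)
final:
nodes: 1:p, 2:q, 3:p, 4:q, 5:q, 7:q, 10:q, 14:p, 15:p
edges: (1,7,x); (2,1,x); (4,5,y); (4,14,y); (4,15,x); (5,10,x); (5,14,y); (7,3,x); (7,4,y); (7,5,y); (10,2,y); (10,5,x); (10,15,x); (15,14,x)


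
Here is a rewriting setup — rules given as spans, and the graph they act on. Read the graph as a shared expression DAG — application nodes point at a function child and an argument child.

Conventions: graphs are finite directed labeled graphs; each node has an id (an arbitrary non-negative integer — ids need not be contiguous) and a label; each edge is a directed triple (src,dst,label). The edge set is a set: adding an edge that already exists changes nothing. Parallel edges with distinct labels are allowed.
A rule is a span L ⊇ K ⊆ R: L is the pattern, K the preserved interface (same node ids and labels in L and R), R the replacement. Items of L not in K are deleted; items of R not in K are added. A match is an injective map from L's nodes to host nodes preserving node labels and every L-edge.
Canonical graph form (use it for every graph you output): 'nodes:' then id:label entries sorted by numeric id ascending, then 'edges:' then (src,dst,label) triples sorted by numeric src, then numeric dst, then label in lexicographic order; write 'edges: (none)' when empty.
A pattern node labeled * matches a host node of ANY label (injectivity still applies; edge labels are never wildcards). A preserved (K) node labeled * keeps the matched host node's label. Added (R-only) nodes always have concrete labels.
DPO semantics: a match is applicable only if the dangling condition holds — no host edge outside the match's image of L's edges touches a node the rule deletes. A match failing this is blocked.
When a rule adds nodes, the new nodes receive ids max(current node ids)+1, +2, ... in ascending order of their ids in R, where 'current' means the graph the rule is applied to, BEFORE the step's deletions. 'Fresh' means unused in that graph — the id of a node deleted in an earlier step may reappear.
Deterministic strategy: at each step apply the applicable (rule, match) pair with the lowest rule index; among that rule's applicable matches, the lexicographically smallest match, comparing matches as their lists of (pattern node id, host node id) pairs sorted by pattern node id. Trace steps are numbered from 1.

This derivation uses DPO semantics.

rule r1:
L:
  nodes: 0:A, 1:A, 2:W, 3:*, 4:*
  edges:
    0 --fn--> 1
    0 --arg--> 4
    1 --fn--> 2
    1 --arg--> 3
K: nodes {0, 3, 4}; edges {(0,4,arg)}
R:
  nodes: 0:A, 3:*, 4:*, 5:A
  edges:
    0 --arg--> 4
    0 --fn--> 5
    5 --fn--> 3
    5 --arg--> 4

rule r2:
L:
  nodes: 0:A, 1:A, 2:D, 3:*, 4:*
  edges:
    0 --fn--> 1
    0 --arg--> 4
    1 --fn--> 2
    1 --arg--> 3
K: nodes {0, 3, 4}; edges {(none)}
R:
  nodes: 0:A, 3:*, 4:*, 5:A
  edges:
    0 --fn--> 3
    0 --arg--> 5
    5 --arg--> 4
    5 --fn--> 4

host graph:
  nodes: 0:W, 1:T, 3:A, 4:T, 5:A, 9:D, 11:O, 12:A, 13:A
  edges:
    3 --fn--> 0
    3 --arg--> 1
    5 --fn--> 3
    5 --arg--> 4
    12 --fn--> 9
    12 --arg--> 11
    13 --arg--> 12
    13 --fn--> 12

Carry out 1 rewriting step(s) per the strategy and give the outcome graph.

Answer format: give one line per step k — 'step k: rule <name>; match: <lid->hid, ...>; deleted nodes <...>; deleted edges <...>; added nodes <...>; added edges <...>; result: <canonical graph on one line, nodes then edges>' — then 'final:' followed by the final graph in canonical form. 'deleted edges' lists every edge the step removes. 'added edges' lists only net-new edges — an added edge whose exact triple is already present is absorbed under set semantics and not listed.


step 1: rule r1; match: 0->5, 1->3, 2->0, 3->1, 4->4; deleted nodes 0, 3; deleted edges (3,0,fn); (3,1,arg); (5,3,fn); added nodes 14; added edges (5,14,fn); (14,1,fn); (14,4,arg); result: nodes: 1:T, 4:T, 5:A, 9:D, 11:O, 12:A, 13:A, 14:A edges: (5,4,arg); (5,14,fn); (12,9,fn); (12,11,arg); (13,12,arg); (13,12,fn); (14,1,fn); (14,4,arg)
final:
nodes: 1:T, 4:T, 5:A, 9:D, 11:O, 12:A, 13:A, 14:A
edges: (5,4,arg); (5,14,fn); (12,9,fn); (12,11,arg); (13,12,arg); (13,12,fn); (14,1,fn); (14,4,arg)


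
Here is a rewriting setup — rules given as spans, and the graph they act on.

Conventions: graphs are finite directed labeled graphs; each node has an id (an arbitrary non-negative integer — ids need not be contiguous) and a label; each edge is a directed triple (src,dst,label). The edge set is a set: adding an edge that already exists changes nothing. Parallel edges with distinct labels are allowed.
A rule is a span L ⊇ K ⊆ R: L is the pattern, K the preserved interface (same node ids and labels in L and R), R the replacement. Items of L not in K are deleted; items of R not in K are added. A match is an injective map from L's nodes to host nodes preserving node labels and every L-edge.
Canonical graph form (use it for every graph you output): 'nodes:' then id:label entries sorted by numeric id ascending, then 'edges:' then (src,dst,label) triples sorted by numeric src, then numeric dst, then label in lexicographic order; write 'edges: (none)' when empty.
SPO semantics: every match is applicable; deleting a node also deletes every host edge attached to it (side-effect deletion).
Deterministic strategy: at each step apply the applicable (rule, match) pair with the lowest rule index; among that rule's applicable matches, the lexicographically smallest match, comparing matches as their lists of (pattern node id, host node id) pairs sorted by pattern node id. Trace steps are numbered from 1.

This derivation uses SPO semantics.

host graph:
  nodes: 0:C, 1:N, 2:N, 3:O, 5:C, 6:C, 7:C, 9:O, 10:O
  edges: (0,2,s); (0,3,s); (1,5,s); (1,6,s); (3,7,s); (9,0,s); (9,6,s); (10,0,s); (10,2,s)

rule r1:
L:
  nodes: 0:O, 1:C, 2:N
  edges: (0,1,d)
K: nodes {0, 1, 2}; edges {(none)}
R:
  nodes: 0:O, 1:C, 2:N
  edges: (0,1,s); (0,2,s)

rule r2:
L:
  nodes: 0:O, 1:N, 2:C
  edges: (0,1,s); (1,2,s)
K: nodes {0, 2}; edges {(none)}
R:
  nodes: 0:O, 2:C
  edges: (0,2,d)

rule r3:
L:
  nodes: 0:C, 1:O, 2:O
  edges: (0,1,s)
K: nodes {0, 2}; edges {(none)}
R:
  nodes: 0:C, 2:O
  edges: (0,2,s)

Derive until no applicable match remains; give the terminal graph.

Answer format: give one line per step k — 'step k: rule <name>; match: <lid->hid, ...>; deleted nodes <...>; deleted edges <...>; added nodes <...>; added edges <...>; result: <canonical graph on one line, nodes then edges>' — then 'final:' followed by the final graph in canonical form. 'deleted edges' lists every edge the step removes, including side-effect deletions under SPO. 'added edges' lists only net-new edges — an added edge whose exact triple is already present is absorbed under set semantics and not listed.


step 1: rule r3; match: 0->0, 1->3, 2->9; deleted nodes 3; deleted edges (0,3,s); (3,7,s); added nodes (none); added edges (0,9,s); result: nodes: 0:C, 1:N, 2:N, 5:C, 6:C, 7:C, 9:O, 10:O edges: (0,2,s); (0,9,s); (1,5,s); (1,6,s); (9,0,s); (9,6,s); (10,0,s); (10,2,s)
step 2: rule r3; match: 0->0, 1->9, 2->10; deleted nodes 9; deleted edges (0,9,s); (9,0,s); (9,6,s); added nodes (none); added edges (0,10,s); result: nodes: 0:C, 1:N, 2:N, 5:C, 6:C, 7:C, 10:O edges: (0,2,s); (0,10,s); (1,5,s); (1,6,s); (10,0,s); (10,2,s)
final:
nodes: 0:C, 1:N, 2:N, 5:C, 6:C, 7:C, 10:O
edges: (0,2,s); (0,10,s); (1,5,s); (1,6,s); (10,0,s); (10,2,s)


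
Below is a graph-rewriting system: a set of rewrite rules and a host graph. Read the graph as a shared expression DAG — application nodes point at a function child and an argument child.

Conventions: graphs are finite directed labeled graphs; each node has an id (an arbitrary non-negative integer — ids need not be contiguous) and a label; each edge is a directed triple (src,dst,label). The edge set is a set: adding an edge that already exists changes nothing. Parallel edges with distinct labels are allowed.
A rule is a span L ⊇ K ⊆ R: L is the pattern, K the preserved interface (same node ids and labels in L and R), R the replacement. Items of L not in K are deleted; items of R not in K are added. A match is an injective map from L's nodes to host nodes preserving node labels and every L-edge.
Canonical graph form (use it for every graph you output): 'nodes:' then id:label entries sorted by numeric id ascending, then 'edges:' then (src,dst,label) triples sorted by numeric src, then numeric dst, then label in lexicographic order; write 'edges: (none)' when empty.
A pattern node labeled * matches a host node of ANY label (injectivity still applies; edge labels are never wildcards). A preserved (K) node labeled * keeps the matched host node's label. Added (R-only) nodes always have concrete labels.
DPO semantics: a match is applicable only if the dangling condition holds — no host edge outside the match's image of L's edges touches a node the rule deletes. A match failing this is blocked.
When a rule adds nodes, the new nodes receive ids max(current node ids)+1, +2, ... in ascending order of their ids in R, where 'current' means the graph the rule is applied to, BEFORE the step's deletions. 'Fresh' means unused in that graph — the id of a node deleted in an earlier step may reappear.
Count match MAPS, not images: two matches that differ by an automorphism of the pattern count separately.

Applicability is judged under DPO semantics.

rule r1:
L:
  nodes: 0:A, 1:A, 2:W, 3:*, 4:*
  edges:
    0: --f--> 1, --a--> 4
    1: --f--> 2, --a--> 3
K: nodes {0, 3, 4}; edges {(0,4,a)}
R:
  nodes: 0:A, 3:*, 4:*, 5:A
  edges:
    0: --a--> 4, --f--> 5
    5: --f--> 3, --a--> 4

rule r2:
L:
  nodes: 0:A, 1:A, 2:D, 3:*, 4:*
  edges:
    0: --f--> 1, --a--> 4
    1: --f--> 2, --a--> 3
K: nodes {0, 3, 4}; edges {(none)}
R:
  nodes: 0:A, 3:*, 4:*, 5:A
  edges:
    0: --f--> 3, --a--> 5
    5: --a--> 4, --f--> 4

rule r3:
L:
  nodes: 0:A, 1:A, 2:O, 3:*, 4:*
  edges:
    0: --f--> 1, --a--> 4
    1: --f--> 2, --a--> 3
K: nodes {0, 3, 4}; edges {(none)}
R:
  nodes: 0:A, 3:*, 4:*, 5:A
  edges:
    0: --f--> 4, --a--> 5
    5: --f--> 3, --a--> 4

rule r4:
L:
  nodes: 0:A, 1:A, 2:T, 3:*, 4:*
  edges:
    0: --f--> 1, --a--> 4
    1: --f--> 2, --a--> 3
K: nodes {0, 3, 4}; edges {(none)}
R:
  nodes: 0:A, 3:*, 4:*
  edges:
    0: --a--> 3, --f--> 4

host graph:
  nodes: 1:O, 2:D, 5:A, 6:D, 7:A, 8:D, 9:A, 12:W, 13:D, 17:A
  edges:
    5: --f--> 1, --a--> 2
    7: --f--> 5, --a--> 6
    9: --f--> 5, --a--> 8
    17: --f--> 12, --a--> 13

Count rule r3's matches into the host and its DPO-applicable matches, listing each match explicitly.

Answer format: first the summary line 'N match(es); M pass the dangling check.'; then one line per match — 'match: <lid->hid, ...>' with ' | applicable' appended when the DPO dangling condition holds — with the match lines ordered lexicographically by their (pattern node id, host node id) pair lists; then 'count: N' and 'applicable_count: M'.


2 match(es); 0 pass the dangling check.
match: 0->7, 1->5, 2->1, 3->2, 4->6
match: 0->9, 1->5, 2->1, 3->2, 4->8
count: 2
applicable_count: 0


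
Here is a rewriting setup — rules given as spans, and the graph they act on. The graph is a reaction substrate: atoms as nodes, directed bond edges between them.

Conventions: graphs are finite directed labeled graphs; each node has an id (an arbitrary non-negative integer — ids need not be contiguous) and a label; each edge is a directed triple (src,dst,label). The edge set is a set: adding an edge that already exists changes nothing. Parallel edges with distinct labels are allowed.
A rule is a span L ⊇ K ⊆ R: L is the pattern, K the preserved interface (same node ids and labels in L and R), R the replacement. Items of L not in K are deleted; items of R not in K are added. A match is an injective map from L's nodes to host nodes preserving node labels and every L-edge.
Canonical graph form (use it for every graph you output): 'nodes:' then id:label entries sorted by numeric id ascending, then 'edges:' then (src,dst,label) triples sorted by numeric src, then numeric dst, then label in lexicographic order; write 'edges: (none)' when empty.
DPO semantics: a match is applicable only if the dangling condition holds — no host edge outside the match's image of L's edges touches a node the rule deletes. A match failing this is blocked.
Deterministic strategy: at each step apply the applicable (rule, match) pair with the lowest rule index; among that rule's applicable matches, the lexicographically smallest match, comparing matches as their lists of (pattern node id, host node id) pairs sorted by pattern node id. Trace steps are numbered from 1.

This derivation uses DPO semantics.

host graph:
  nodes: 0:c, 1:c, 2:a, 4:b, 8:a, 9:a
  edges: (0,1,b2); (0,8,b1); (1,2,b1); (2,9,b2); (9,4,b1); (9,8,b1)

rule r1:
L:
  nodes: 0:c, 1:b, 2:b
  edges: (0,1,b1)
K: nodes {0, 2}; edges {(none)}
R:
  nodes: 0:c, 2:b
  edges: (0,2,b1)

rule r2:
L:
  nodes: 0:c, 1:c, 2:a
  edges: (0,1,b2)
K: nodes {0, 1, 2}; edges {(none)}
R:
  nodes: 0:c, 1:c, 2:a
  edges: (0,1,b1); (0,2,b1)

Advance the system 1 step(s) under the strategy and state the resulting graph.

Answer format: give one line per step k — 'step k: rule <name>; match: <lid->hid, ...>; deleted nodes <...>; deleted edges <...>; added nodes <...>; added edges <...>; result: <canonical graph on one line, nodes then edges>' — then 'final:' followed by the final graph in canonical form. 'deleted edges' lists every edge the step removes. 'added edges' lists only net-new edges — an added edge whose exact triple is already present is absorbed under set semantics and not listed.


step 1: rule r2; match: 0->0, 1->1, 2->2; deleted nodes (none); deleted edges (0,1,b2); added nodes (none); added edges (0,1,b1); (0,2,b1); result: nodes: 0:c, 1:c, 2:a, 4:b, 8:a, 9:a edges: (0,1,b1); (0,2,b1); (0,8,b1); (1,2,b1); (2,9,b2); (9,4,b1); (9,8,b1)
final:
nodes: 0:c, 1:c, 2:a, 4:b, 8:a, 9:a
edges: (0,1,b1); (0,2,b1); (0,8,b1); (1,2,b1); (2,9,b2); (9,4,b1); (9,8,b1)


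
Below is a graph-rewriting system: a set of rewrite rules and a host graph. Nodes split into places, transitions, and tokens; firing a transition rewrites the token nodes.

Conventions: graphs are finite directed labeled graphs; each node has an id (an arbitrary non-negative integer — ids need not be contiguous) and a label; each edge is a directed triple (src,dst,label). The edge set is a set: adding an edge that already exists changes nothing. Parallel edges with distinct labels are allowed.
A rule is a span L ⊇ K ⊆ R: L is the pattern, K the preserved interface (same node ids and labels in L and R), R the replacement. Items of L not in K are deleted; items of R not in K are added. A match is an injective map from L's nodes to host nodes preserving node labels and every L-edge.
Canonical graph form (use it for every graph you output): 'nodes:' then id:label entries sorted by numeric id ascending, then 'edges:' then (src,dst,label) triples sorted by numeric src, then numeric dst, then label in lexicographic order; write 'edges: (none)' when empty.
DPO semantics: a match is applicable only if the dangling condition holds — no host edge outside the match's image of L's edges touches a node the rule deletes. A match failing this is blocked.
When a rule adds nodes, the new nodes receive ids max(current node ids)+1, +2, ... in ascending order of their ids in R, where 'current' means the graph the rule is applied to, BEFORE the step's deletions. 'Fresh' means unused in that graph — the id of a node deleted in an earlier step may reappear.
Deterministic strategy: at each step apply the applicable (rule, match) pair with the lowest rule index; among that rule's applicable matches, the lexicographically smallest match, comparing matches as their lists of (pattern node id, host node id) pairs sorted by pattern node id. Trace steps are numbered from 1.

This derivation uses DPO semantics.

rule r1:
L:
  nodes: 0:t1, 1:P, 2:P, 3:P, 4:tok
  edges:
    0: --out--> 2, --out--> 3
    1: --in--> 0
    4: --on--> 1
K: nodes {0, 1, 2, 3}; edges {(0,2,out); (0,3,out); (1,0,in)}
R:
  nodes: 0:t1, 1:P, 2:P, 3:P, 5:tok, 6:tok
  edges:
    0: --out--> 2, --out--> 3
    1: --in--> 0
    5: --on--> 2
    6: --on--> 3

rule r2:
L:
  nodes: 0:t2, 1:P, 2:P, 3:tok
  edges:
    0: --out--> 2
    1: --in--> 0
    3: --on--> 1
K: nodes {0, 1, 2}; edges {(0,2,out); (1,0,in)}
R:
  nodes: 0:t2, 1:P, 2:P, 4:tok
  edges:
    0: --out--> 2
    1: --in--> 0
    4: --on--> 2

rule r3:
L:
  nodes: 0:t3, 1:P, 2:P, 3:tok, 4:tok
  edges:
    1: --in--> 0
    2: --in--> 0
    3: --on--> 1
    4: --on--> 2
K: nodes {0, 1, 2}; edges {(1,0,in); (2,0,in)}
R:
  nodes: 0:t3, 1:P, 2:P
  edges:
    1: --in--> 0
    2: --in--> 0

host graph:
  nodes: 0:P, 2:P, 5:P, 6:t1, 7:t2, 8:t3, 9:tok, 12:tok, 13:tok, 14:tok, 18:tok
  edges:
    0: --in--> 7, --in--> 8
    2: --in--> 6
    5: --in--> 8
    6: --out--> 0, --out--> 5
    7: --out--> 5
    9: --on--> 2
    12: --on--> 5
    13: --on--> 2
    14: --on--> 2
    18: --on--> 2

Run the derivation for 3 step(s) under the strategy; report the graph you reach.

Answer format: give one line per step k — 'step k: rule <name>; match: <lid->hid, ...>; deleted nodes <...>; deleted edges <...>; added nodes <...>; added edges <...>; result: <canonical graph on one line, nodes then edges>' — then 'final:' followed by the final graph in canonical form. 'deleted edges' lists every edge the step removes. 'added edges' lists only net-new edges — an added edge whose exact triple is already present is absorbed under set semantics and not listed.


step 1: rule r1; match: 0->6, 1->2, 2->0, 3->5, 4->9; deleted nodes 9; deleted edges (9,2,on); added nodes 19, 20; added edges (19,0,on); (20,5,on); result: nodes: 0:P, 2:P, 5:P, 6:t1, 7:t2, 8:t3, 12:tok, 13:tok, 14:tok, 18:tok, 19:tok, 20:tok edges: (0,7,in); (0,8,in); (2,6,in); (5,8,in); (6,0,out); (6,5,out); (7,5,out); (12,5,on); (13,2,on); (14,2,on); (18,2,on); (19,0,on); (20,5,on)
step 2: rule r1; match: 0->6, 1->2, 2->0, 3->5, 4->13; deleted nodes 13; deleted edges (13,2,on); added nodes 21, 22; added edges (21,0,on); (22,5,on); result: nodes: 0:P, 2:P, 5:P, 6:t1, 7:t2, 8:t3, 12:tok, 14:tok, 18:tok, 19:tok, 20:tok, 21:tok, 22:tok edges: (0,7,in); (0,8,in); (2,6,in); (5,8,in); (6,0,out); (6,5,out); (7,5,out); (12,5,on); (14,2,on); (18,2,on); (19,0,on); (20,5,on); (21,0,on); (22,5,on)
step 3: rule r1; match: 0->6, 1->2, 2->0, 3->5, 4->14; deleted nodes 14; deleted edges (14,2,on); added nodes 23, 24; added edges (23,0,on); (24,5,on); result: nodes: 0:P, 2:P, 5:P, 6:t1, 7:t2, 8:t3, 12:tok, 18:tok, 19:tok, 20:tok, 21:tok, 22:tok, 23:tok, 24:tok edges: (0,7,in); (0,8,in); (2,6,in); (5,8,in); (6,0,out); (6,5,out); (7,5,out); (12,5,on); (18,2,on); (19,0,on); (20,5,on); (21,0,on); (22,5,on); (23,0,on); (24,5,on)
final:
nodes: 0:P, 2:P, 5:P, 6:t1, 7:t2, 8:t3, 12:tok, 18:tok, 19:tok, 20:tok, 21:tok, 22:tok, 23:tok, 24:tok
edges: (0,7,in); (0,8,in); (2,6,in); (5,8,in); (6,0,out); (6,5,out); (7,5,out); (12,5,on); (18,2,on); (19,0,on); (20,5,on); (21,0,on); (22,5,on); (23,0,on); (24,5,on)


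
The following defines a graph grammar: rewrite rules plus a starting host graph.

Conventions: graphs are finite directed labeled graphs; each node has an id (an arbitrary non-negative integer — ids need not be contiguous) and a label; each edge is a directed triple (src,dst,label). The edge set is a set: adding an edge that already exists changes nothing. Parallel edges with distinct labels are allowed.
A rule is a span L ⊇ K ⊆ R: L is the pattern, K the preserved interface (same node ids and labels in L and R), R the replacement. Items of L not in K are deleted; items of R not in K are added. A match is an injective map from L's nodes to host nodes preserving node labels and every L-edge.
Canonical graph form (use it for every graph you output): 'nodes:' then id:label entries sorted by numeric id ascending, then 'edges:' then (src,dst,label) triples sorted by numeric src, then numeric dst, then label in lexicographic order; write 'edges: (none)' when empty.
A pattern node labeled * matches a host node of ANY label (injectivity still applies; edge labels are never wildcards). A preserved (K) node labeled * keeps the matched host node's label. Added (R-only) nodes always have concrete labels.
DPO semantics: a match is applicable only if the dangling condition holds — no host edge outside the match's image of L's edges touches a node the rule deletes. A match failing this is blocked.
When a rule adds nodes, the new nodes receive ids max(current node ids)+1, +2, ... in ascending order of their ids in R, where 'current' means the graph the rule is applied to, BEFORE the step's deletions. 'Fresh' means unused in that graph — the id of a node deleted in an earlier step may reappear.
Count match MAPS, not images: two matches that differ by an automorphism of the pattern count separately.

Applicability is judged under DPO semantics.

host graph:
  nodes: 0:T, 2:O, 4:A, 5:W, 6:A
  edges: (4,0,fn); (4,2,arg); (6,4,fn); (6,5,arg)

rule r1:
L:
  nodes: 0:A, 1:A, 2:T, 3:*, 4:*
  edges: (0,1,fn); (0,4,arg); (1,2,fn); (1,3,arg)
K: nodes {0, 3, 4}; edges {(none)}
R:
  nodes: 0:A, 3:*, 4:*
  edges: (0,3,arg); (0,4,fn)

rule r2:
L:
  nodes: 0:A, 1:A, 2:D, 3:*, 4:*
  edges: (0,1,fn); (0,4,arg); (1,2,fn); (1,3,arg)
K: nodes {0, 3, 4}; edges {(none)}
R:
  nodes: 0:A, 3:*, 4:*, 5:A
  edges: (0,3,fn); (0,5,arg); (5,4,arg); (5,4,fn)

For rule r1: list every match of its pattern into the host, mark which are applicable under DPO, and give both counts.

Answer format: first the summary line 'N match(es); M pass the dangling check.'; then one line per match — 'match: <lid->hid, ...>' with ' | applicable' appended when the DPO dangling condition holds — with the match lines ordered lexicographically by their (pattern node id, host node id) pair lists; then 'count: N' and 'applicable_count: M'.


1 match(es); 1 pass the dangling check.
match: 0->6, 1->4, 2->0, 3->2, 4->5 | applicable
count: 1
applicable_count: 1


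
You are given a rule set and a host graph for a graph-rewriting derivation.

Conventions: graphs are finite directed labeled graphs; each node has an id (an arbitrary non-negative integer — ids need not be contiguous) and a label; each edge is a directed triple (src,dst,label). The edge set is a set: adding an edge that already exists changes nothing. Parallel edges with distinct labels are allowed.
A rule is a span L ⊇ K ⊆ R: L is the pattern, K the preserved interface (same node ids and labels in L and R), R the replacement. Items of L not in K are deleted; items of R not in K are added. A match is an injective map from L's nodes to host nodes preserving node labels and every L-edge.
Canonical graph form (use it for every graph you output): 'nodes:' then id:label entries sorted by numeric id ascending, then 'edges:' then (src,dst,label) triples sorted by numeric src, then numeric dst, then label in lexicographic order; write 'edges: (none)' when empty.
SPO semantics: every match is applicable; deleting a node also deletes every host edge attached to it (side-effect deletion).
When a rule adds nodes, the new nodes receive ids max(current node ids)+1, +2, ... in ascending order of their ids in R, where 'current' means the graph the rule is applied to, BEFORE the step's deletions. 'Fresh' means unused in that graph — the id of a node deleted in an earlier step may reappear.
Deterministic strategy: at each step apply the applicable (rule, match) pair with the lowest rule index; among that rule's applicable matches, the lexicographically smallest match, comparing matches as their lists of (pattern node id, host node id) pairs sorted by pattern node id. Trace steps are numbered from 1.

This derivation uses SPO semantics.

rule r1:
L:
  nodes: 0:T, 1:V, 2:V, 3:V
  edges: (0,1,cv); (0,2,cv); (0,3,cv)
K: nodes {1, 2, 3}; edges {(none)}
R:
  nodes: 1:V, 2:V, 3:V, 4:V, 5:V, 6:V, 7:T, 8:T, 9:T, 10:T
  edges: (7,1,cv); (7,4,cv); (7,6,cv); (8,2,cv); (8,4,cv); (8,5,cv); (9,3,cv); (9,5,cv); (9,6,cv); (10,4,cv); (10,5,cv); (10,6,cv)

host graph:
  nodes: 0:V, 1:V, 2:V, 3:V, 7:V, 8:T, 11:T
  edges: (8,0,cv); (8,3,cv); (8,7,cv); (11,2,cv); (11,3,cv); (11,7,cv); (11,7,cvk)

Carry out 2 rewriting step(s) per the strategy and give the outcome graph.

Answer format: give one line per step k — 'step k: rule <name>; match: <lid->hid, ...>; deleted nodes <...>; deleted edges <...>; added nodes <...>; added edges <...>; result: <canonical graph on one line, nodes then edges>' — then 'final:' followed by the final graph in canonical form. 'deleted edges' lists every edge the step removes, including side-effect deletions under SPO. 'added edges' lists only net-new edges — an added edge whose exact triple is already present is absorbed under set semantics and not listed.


step 1: rule r1; match: 0->8, 1->0, 2->3, 3->7; deleted nodes 8; deleted edges (8,0,cv); (8,3,cv); (8,7,cv); added nodes 12, 13, 14, 15, 16, 17, 18; added edges (15,0,cv); (15,12,cv); (15,14,cv); (16,3,cv); (16,12,cv); (16,13,cv); (17,7,cv); (17,13,cv); (17,14,cv); (18,12,cv); (18,13,cv); (18,14,cv); result: nodes: 0:V, 1:V, 2:V, 3:V, 7:V, 11:T, 12:V, 13:V, 14:V, 15:T, 16:T, 17:T, 18:T edges: (11,2,cv); (11,3,cv); (11,7,cv); (11,7,cvk); (15,0,cv); (15,12,cv); (15,14,cv); (16,3,cv); (16,12,cv); (16,13,cv); (17,7,cv); (17,13,cv); (17,14,cv); (18,12,cv); (18,13,cv); (18,14,cv)
step 2: rule r1; match: 0->11, 1->2, 2->3, 3->7; deleted nodes 11; deleted edges (11,2,cv); (11,3,cv); (11,7,cv); (11,7,cvk); added nodes 19, 20, 21, 22, 23, 24, 25; added edges (22,2,cv); (22,19,cv); (22,21,cv); (23,3,cv); (23,19,cv); (23,20,cv); (24,7,cv); (24,20,cv); (24,21,cv); (25,19,cv); (25,20,cv); (25,21,cv); result: nodes: 0:V, 1:V, 2:V, 3:V, 7:V, 12:V, 13:V, 14:V, 15:T, 16:T, 17:T, 18:T, 19:V, 20:V, 21:V, 22:T, 23:T, 24:T, 25:T edges: (15,0,cv); (15,12,cv); (15,14,cv); (16,3,cv); (16,12,cv); (16,13,cv); (17,7,cv); (17,13,cv); (17,14,cv); (18,12,cv); (18,13,cv); (18,14,cv); (22,2,cv); (22,19,cv); (22,21,cv); (23,3,cv); (23,19,cv); (23,20,cv); (24,7,cv); (24,20,cv); (24,21,cv); (25,19,cv); (25,20,cv); (25,21,cv)
final:
nodes: 0:V, 1:V, 2:V, 3:V, 7:V, 12:V, 13:V, 14:V, 15:T, 16:T, 17:T, 18:T, 19:V, 20:V, 21:V, 22:T, 23:T, 24:T, 25:T
edges: (15,0,cv); (15,12,cv); (15,14,cv); (16,3,cv); (16,12,cv); (16,13,cv); (17,7,cv); (17,13,cv); (17,14,cv); (18,12,cv); (18,13,cv); (18,14,cv); (22,2,cv); (22,19,cv); (22,21,cv); (23,3,cv); (23,19,cv); (23,20,cv); (24,7,cv); (24,20,cv); (24,21,cv); (25,19,cv); (25,20,cv); (25,21,cv)


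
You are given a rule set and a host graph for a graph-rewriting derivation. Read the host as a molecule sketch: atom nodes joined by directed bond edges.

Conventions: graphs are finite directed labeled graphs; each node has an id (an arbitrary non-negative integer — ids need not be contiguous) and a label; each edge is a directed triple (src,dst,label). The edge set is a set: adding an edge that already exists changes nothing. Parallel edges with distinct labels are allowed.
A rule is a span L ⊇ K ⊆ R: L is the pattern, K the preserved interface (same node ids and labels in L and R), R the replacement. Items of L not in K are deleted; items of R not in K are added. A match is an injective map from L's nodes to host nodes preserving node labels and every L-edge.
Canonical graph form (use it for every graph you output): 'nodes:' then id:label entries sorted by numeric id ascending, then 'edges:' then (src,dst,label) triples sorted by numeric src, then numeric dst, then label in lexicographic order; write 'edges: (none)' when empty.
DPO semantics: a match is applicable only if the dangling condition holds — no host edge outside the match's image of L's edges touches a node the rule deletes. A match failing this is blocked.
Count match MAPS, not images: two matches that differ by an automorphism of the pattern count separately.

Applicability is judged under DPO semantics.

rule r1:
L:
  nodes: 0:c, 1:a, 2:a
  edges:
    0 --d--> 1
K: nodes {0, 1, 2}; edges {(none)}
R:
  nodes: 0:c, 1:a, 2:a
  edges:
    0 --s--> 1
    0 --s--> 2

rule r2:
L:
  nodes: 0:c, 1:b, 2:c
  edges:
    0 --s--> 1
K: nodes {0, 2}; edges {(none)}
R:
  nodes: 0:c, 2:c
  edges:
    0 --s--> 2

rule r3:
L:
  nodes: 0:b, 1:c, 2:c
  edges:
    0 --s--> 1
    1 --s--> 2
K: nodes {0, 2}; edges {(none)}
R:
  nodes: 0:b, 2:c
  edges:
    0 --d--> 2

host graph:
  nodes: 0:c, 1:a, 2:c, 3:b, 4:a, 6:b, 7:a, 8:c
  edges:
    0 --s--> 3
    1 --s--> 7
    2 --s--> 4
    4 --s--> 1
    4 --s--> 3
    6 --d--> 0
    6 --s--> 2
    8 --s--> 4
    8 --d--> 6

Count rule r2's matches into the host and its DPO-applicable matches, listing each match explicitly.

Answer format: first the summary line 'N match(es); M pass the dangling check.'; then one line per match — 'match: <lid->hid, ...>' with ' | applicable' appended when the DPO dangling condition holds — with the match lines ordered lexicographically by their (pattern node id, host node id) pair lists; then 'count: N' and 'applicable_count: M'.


2 match(es); 0 pass the dangling check.
match: 0->0, 1->3, 2->2
match: 0->0, 1->3, 2->8
count: 2
applicable_count: 0


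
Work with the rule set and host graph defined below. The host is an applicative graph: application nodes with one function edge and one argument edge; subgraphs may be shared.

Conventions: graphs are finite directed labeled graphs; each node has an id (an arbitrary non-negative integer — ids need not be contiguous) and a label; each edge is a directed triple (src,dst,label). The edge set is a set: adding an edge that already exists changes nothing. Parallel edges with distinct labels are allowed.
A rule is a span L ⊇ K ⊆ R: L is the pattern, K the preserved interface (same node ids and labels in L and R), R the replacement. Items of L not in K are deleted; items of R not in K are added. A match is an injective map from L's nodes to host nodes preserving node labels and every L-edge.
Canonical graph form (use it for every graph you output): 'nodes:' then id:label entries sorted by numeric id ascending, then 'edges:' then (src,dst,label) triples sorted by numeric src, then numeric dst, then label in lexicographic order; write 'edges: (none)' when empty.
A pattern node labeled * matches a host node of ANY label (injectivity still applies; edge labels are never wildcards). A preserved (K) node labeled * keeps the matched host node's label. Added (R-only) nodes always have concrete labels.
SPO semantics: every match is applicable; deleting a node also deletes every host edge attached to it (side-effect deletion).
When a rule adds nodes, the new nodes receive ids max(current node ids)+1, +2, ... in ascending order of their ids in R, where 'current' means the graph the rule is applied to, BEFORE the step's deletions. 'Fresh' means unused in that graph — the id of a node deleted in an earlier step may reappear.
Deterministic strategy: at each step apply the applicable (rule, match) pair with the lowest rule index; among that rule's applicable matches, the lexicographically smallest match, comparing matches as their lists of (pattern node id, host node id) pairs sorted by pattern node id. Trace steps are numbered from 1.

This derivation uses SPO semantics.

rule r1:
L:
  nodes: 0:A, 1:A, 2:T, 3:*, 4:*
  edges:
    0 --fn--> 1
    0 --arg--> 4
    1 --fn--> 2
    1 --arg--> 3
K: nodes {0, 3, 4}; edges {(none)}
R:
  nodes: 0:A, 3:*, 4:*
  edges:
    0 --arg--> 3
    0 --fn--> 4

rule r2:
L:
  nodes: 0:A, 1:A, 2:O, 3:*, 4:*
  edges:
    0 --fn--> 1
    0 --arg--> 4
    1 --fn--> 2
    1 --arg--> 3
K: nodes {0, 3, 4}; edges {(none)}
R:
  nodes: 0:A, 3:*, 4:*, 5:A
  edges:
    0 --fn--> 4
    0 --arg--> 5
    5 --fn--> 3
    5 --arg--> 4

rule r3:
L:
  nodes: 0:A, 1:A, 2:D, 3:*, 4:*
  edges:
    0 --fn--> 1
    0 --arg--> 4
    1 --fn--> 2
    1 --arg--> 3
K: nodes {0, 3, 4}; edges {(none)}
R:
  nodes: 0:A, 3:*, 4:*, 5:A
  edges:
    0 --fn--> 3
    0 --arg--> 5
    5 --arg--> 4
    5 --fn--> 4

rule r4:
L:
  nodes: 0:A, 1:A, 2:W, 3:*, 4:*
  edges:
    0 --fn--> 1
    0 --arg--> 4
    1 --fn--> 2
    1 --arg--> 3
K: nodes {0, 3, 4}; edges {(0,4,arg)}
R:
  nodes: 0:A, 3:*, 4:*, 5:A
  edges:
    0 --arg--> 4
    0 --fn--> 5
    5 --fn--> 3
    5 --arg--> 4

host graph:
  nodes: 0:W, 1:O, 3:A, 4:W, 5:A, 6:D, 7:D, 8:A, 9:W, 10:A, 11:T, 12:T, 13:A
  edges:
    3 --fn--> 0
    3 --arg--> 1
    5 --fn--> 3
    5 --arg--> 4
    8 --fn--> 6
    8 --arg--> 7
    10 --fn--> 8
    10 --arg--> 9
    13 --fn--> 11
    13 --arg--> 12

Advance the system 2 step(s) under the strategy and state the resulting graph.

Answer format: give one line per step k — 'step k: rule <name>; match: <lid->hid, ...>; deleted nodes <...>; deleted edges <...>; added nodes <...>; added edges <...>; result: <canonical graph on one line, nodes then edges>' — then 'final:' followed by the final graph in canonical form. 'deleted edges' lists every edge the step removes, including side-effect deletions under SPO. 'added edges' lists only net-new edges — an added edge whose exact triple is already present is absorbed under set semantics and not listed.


step 1: rule r3; match: 0->10, 1->8, 2->6, 3->7, 4->9; deleted nodes 6, 8; deleted edges (8,6,fn); (8,7,arg); (10,8,fn); (10,9,arg); added nodes 14; added edges (10,7,fn); (10,14,arg); (14,9,arg); (14,9,fn); result: nodes: 0:W, 1:O, 3:A, 4:W, 5:A, 7:D, 9:W, 10:A, 11:T, 12:T, 13:A, 14:A edges: (3,0,fn); (3,1,arg); (5,3,fn); (5,4,arg); (10,7,fn); (10,14,arg); (13,11,fn); (13,12,arg); (14,9,arg); (14,9,fn)
step 2: rule r4; match: 0->5, 1->3, 2->0, 3->1, 4->4; deleted nodes 0, 3; deleted edges (3,0,fn); (3,1,arg); (5,3,fn); added nodes 15; added edges (5,15,fn); (15,1,fn); (15,4,arg); result: nodes: 1:O, 4:W, 5:A, 7:D, 9:W, 10:A, 11:T, 12:T, 13:A, 14:A, 15:A edges: (5,4,arg); (5,15,fn); (10,7,fn); (10,14,arg); (13,11,fn); (13,12,arg); (14,9,arg); (14,9,fn); (15,1,fn); (15,4,arg)
final:
nodes: 1:O, 4:W, 5:A, 7:D, 9:W, 10:A, 11:T, 12:T, 13:A, 14:A, 15:A
edges: (5,4,arg); (5,15,fn); (10,7,fn); (10,14,arg); (13,11,fn); (13,12,arg); (14,9,arg); (14,9,fn); (15,1,fn); (15,4,arg)
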